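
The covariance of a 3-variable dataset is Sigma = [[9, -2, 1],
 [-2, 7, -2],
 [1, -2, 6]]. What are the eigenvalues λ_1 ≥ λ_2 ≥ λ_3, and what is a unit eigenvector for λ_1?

Step 1 — characteristic polynomial p(λ) = det(λI - Sigma) = λ³ - tr·λ² + c_1·λ - det, where tr = trace, c_1 = sum of the principal 2×2 minors, det = det(Sigma):
  tr = 9 + 7 + 6 = 22,
  c_1 = (9·7 - (-2)²) + (9·6 - (1)²) + (7·6 - (-2)²) = 59 + 53 + 38 = 150,
  det = 9·(7·6 - (-2)²) - (-2)·((-2)·6 - (-2)·(1)) + (1)·((-2)·(-2) - 7·(1)) = 9·(38) - (-2)·(-10) + (1)·(-3) = 319.
  So p(λ) = λ³ - 22λ² + 150λ - 319.
Step 2 — look for an integer root (rational root theorem: any rational root is an integer divisor of 319). Testing λ = 11:
  p(11) = 1331 - 2662 + 1650 - 319 = 0  ✓
  Dividing out (λ - 11): p(λ) = (λ - 11)(λ² - 11λ + 29).
Step 3 — remaining eigenvalues from the quadratic λ² - 11λ + 29 = 0:
  Δ = 11² - 4·29 = 121 - 116 = 5,  λ = (11 ± √5)/2 = (11 ± 2.2361)/2 ≈ 6.618 or 4.382.
  Sorted: λ_1 = 11,  λ_2 = 6.618,  λ_3 = 4.382  (check: sum = 22 = tr ✓).

Step 4 — unit eigenvector for λ_1 = 11: v spans the null space of (Sigma - λ_1 I), whose rows are
  r_1 = (-2, -2, 1),  r_2 = (-2, -4, -2),  r_3 = (1, -2, -5).
  v is orthogonal to every row, so take v ∝ r_1 × r_2 = ((-2)·(-2) - (1)·(-4), (1)·(-2) - (-2)·(-2), (-2)·(-4) - (-2)·(-2)) = (8, -6, 4).
  Rescale (divide by 2): u = (4, -3, 2).
  ||u|| = √((4)² + (-3)² + (2)²) = √(29) ≈ 5.3852,  v_1 = u/||u|| ≈ (0.7428, -0.5571, 0.3714) (||v_1|| = 1).

λ_1 = 11,  λ_2 = 6.618,  λ_3 = 4.382;  v_1 ≈ (0.7428, -0.5571, 0.3714)


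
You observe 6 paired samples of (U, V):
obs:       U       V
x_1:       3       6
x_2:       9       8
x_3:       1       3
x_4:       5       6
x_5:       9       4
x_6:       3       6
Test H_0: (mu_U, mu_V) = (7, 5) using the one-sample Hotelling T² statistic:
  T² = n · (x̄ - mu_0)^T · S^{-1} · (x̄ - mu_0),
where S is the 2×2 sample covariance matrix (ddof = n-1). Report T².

Step 1 — sample mean vector:
  mean(U) = (3 + 9 + 1 + 5 + 9 + 3) / 6 = 30/6 = 5
  mean(V) = (6 + 8 + 3 + 6 + 4 + 6) / 6 = 33/6 = 5.5
  x̄ = (5, 5.5),  deviation x̄ - mu_0 = (5, 5.5) - (7, 5) = (-2, 0.5).

Step 2 — sample covariance matrix, S[i,j] = (1/(n-1)) · Σ_k (x_{k,i} - mean_i) · (x_{k,j} - mean_j), divisor n-1 = 5:
  S[U,U] = ((-2)·(-2) + (4)·(4) + (-4)·(-4) + (0)·(0) + (4)·(4) + (-2)·(-2)) / 5 = 56/5 = 11.2
  S[U,V] = ((-2)·(0.5) + (4)·(2.5) + (-4)·(-2.5) + (0)·(0.5) + (4)·(-1.5) + (-2)·(0.5)) / 5 = 12/5 = 2.4
  S[V,V] = ((0.5)·(0.5) + (2.5)·(2.5) + (-2.5)·(-2.5) + (0.5)·(0.5) + (-1.5)·(-1.5) + (0.5)·(0.5)) / 5 = 15.5/5 = 3.1
  S = [[11.2, 2.4],
 [2.4, 3.1]].

Step 3 — invert S. det(S) = 11.2·3.1 - (2.4)² = 28.96.
  S^{-1} = (1/det) · [[d, -b], [-b, a]] = [[0.107, -0.0829],
 [-0.0829, 0.3867]].

Step 4 — quadratic form (x̄ - mu_0)^T · S^{-1} · (x̄ - mu_0):
  S^{-1} · (x̄ - mu_0) = (-0.2555, 0.3591),
  (x̄ - mu_0)^T · [...] = (-2)·(-0.2555) + (0.5)·(0.3591) = 0.6906.

Step 5 — scale by n: T² = 6 · 0.6906 = 4.1436.

T² ≈ 4.1436


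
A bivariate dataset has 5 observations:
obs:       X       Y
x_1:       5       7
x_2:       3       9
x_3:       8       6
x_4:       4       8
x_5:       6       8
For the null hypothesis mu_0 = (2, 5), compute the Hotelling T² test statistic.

Step 1 — sample mean vector:
  mean(X) = (5 + 3 + 8 + 4 + 6) / 5 = 26/5 = 5.2
  mean(Y) = (7 + 9 + 6 + 8 + 8) / 5 = 38/5 = 7.6
  x̄ = (5.2, 7.6),  deviation x̄ - mu_0 = (5.2, 7.6) - (2, 5) = (3.2, 2.6).

Step 2 — sample covariance matrix, S[i,j] = (1/(n-1)) · Σ_k (x_{k,i} - mean_i) · (x_{k,j} - mean_j), divisor n-1 = 4:
  S[X,X] = ((-0.2)·(-0.2) + (-2.2)·(-2.2) + (2.8)·(2.8) + (-1.2)·(-1.2) + (0.8)·(0.8)) / 4 = 14.8/4 = 3.7
  S[X,Y] = ((-0.2)·(-0.6) + (-2.2)·(1.4) + (2.8)·(-1.6) + (-1.2)·(0.4) + (0.8)·(0.4)) / 4 = -7.6/4 = -1.9
  S[Y,Y] = ((-0.6)·(-0.6) + (1.4)·(1.4) + (-1.6)·(-1.6) + (0.4)·(0.4) + (0.4)·(0.4)) / 4 = 5.2/4 = 1.3
  S = [[3.7, -1.9],
 [-1.9, 1.3]].

Step 3 — invert S. det(S) = 3.7·1.3 - (-1.9)² = 1.2.
  S^{-1} = (1/det) · [[d, -b], [-b, a]] = [[1.0833, 1.5833],
 [1.5833, 3.0833]].

Step 4 — quadratic form (x̄ - mu_0)^T · S^{-1} · (x̄ - mu_0):
  S^{-1} · (x̄ - mu_0) = (7.5833, 13.0833),
  (x̄ - mu_0)^T · [...] = (3.2)·(7.5833) + (2.6)·(13.0833) = 58.2833.

Step 5 — scale by n: T² = 5 · 58.2833 = 291.4167.

T² ≈ 291.4167


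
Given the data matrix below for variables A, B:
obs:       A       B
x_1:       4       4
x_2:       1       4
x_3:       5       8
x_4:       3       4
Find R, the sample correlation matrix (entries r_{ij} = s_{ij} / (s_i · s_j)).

Step 1 — column means:
  mean(A) = (4 + 1 + 5 + 3) / 4 = 13/4 = 3.25
  mean(B) = (4 + 4 + 8 + 4) / 4 = 20/4 = 5

Step 2 — sample variances and covariances s[i,j] = (1/(n-1)) · Σ_k (x_{k,i} - mean_i) · (x_{k,j} - mean_j), with n-1 = 3:
  s[A,A] = ((0.75)·(0.75) + (-2.25)·(-2.25) + (1.75)·(1.75) + (-0.25)·(-0.25)) / 3 = 8.75/3 = 2.9167
  s[A,B] = ((0.75)·(-1) + (-2.25)·(-1) + (1.75)·(3) + (-0.25)·(-1)) / 3 = 7/3 = 2.3333
  s[B,B] = ((-1)·(-1) + (-1)·(-1) + (3)·(3) + (-1)·(-1)) / 3 = 12/3 = 4
  Sample standard deviations s_i = √(s[i,i]):
  s(A) = √(2.9167) = 1.7078
  s(B) = √(4) = 2

Step 3 — r_{ij} = s_{ij} / (s_i · s_j):
  r[A,A] = 1 (diagonal).
  r[A,B] = 2.3333 / (1.7078 · 2) = 2.3333 / 3.4157 = 0.6831
  r[B,B] = 1 (diagonal).

R is symmetric with unit diagonal. Assembling:

R = [[1, 0.6831],
 [0.6831, 1]]


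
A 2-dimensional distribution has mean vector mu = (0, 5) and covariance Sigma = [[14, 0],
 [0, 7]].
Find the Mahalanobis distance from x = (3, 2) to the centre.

Step 1 — centre the observation: (x - mu) = (3, -3).

Step 2 — invert Sigma. det(Sigma) = 14·7 - (0)² = 98.
  Sigma^{-1} = (1/det) · [[d, -b], [-b, a]] = [[0.0714, 0],
 [0, 0.1429]].

Step 3 — form the quadratic (x - mu)^T · Sigma^{-1} · (x - mu):
  Sigma^{-1} · (x - mu) = (0.2143, -0.4286).
  (x - mu)^T · [Sigma^{-1} · (x - mu)] = (3)·(0.2143) + (-3)·(-0.4286) = 1.9286.

Step 4 — take square root: d = √(1.9286) ≈ 1.3887.

d(x, mu) = √(1.9286) ≈ 1.3887


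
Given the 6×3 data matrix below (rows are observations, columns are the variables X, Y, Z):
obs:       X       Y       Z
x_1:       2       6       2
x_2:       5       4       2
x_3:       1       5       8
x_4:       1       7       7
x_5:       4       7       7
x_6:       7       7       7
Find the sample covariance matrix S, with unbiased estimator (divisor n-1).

Step 1 — column means:
  mean(X) = (2 + 5 + 1 + 1 + 4 + 7) / 6 = 20/6 = 3.3333
  mean(Y) = (6 + 4 + 5 + 7 + 7 + 7) / 6 = 36/6 = 6
  mean(Z) = (2 + 2 + 8 + 7 + 7 + 7) / 6 = 33/6 = 5.5

Step 2 — sample covariance S[i,j] = (1/(n-1)) · Σ_k (x_{k,i} - mean_i) · (x_{k,j} - mean_j), with n-1 = 5.
  S[X,X] = ((-1.3333)·(-1.3333) + (1.6667)·(1.6667) + (-2.3333)·(-2.3333) + (-2.3333)·(-2.3333) + (0.6667)·(0.6667) + (3.6667)·(3.6667)) / 5 = 29.3333/5 = 5.8667
  S[X,Y] = ((-1.3333)·(0) + (1.6667)·(-2) + (-2.3333)·(-1) + (-2.3333)·(1) + (0.6667)·(1) + (3.6667)·(1)) / 5 = 1/5 = 0.2
  S[X,Z] = ((-1.3333)·(-3.5) + (1.6667)·(-3.5) + (-2.3333)·(2.5) + (-2.3333)·(1.5) + (0.6667)·(1.5) + (3.6667)·(1.5)) / 5 = -4/5 = -0.8
  S[Y,Y] = ((0)·(0) + (-2)·(-2) + (-1)·(-1) + (1)·(1) + (1)·(1) + (1)·(1)) / 5 = 8/5 = 1.6
  S[Y,Z] = ((0)·(-3.5) + (-2)·(-3.5) + (-1)·(2.5) + (1)·(1.5) + (1)·(1.5) + (1)·(1.5)) / 5 = 9/5 = 1.8
  S[Z,Z] = ((-3.5)·(-3.5) + (-3.5)·(-3.5) + (2.5)·(2.5) + (1.5)·(1.5) + (1.5)·(1.5) + (1.5)·(1.5)) / 5 = 37.5/5 = 7.5

S is symmetric (S[j,i] = S[i,j]). Assembling:

S = [[5.8667, 0.2, -0.8],
 [0.2, 1.6, 1.8],
 [-0.8, 1.8, 7.5]]


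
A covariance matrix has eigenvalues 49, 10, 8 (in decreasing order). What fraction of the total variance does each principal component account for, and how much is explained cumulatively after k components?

Step 1 — total variance = trace(Sigma) = Σ λ_i = 49 + 10 + 8 = 67.

Step 2 — fraction explained by component i = λ_i / Σ λ:
  PC1: 49/67 = 0.7313
  PC2: 10/67 = 0.1493
  PC3: 8/67 = 0.1194

Step 3 — cumulative fraction after k components = (λ_1 + ... + λ_k) / Σ λ:
  k = 1: 49/67 = 0.7313
  k = 2: (49 + 10)/67 = 59/67 = 0.8806
  k = 3: (49 + 10 + 8)/67 = 67/67 = 1

Summary (fraction, with percent):

explained: PC1 0.7313 (73.13%), PC2 0.1493 (14.93%), PC3 0.1194 (11.94%);  cumulative: 0.7313, 0.8806, 1


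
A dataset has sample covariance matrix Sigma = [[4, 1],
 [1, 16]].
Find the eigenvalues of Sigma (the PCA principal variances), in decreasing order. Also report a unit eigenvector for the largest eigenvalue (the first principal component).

Step 1 — characteristic polynomial of 2×2 Sigma:
  det(Sigma - λI) = λ² - trace · λ + det = 0.
  trace = 4 + 16 = 20, det = 4·16 - (1)² = 63.
Step 2 — discriminant:
  Δ = trace² - 4·det = 400 - 252 = 148.
Step 3 — eigenvalues:
  λ = (trace ± √Δ)/2 = (20 ± 12.1655)/2,
  λ_1 = 16.0828,  λ_2 = 3.9172.

Step 4 — unit eigenvector for λ_1: solve (Sigma - λ_1 I)v = 0. First row:
  (4 - 16.0828)·v_x + (1)·v_y = 0, i.e. (-12.0828)·v_x + (1)·v_y = 0,
  so v ∝ (b, λ_1 - a) = (1, 12.0828) = u.
  ||u|| = √((1)² + (12.0828)²) = √(146.9932) ≈ 12.1241,
  v_1 = u/||u|| ≈ (0.0825, 0.9966) (||v_1|| = 1).

λ_1 = 16.0828,  λ_2 = 3.9172;  v_1 ≈ (0.0825, 0.9966)


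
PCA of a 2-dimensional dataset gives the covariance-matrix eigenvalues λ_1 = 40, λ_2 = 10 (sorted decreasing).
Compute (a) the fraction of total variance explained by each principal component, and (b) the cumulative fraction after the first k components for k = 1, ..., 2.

Step 1 — total variance = trace(Sigma) = Σ λ_i = 40 + 10 = 50.

Step 2 — fraction explained by component i = λ_i / Σ λ:
  PC1: 40/50 = 0.8
  PC2: 10/50 = 0.2

Step 3 — cumulative fraction after k components = (λ_1 + ... + λ_k) / Σ λ:
  k = 1: 40/50 = 0.8
  k = 2: (40 + 10)/50 = 50/50 = 1

Summary (fraction, with percent):

explained: PC1 0.8 (80%), PC2 0.2 (20%);  cumulative: 0.8, 1


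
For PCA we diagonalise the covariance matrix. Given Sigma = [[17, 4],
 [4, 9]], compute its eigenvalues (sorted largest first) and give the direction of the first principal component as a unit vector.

Step 1 — characteristic polynomial of 2×2 Sigma:
  det(Sigma - λI) = λ² - trace · λ + det = 0.
  trace = 17 + 9 = 26, det = 17·9 - (4)² = 137.
Step 2 — discriminant:
  Δ = trace² - 4·det = 676 - 548 = 128.
Step 3 — eigenvalues:
  λ = (trace ± √Δ)/2 = (26 ± 11.3137)/2,
  λ_1 = 18.6569,  λ_2 = 7.3431.

Step 4 — unit eigenvector for λ_1: solve (Sigma - λ_1 I)v = 0. First row:
  (17 - 18.6569)·v_x + (4)·v_y = 0, i.e. (-1.6569)·v_x + (4)·v_y = 0,
  so v ∝ (b, λ_1 - a) = (4, 1.6569) = u.
  ||u|| = √((4)² + (1.6569)²) = √(18.7452) ≈ 4.3296,
  v_1 = u/||u|| ≈ (0.9239, 0.3827) (||v_1|| = 1).

λ_1 = 18.6569,  λ_2 = 7.3431;  v_1 ≈ (0.9239, 0.3827)


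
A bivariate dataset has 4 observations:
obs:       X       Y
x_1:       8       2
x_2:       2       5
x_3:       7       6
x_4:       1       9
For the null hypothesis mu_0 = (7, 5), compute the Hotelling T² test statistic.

Step 1 — sample mean vector:
  mean(X) = (8 + 2 + 7 + 1) / 4 = 18/4 = 4.5
  mean(Y) = (2 + 5 + 6 + 9) / 4 = 22/4 = 5.5
  x̄ = (4.5, 5.5),  deviation x̄ - mu_0 = (4.5, 5.5) - (7, 5) = (-2.5, 0.5).

Step 2 — sample covariance matrix, S[i,j] = (1/(n-1)) · Σ_k (x_{k,i} - mean_i) · (x_{k,j} - mean_j), divisor n-1 = 3:
  S[X,X] = ((3.5)·(3.5) + (-2.5)·(-2.5) + (2.5)·(2.5) + (-3.5)·(-3.5)) / 3 = 37/3 = 12.3333
  S[X,Y] = ((3.5)·(-3.5) + (-2.5)·(-0.5) + (2.5)·(0.5) + (-3.5)·(3.5)) / 3 = -22/3 = -7.3333
  S[Y,Y] = ((-3.5)·(-3.5) + (-0.5)·(-0.5) + (0.5)·(0.5) + (3.5)·(3.5)) / 3 = 25/3 = 8.3333
  S = [[12.3333, -7.3333],
 [-7.3333, 8.3333]].

Step 3 — invert S. det(S) = 12.3333·8.3333 - (-7.3333)² = 49.
  S^{-1} = (1/det) · [[d, -b], [-b, a]] = [[0.1701, 0.1497],
 [0.1497, 0.2517]].

Step 4 — quadratic form (x̄ - mu_0)^T · S^{-1} · (x̄ - mu_0):
  S^{-1} · (x̄ - mu_0) = (-0.3503, -0.2483),
  (x̄ - mu_0)^T · [...] = (-2.5)·(-0.3503) + (0.5)·(-0.2483) = 0.7517.

Step 5 — scale by n: T² = 4 · 0.7517 = 3.0068.

T² ≈ 3.0068


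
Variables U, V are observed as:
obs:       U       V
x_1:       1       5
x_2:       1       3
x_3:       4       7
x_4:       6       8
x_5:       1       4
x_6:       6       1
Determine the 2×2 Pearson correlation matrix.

Step 1 — column means:
  mean(U) = (1 + 1 + 4 + 6 + 1 + 6) / 6 = 19/6 = 3.1667
  mean(V) = (5 + 3 + 7 + 8 + 4 + 1) / 6 = 28/6 = 4.6667

Step 2 — sample variances and covariances s[i,j] = (1/(n-1)) · Σ_k (x_{k,i} - mean_i) · (x_{k,j} - mean_j), with n-1 = 5:
  s[U,U] = ((-2.1667)·(-2.1667) + (-2.1667)·(-2.1667) + (0.8333)·(0.8333) + (2.8333)·(2.8333) + (-2.1667)·(-2.1667) + (2.8333)·(2.8333)) / 5 = 30.8333/5 = 6.1667
  s[U,V] = ((-2.1667)·(0.3333) + (-2.1667)·(-1.6667) + (0.8333)·(2.3333) + (2.8333)·(3.3333) + (-2.1667)·(-0.6667) + (2.8333)·(-3.6667)) / 5 = 5.3333/5 = 1.0667
  s[V,V] = ((0.3333)·(0.3333) + (-1.6667)·(-1.6667) + (2.3333)·(2.3333) + (3.3333)·(3.3333) + (-0.6667)·(-0.6667) + (-3.6667)·(-3.6667)) / 5 = 33.3333/5 = 6.6667
  Sample standard deviations s_i = √(s[i,i]):
  s(U) = √(6.1667) = 2.4833
  s(V) = √(6.6667) = 2.582

Step 3 — r_{ij} = s_{ij} / (s_i · s_j):
  r[U,U] = 1 (diagonal).
  r[U,V] = 1.0667 / (2.4833 · 2.582) = 1.0667 / 6.4118 = 0.1664
  r[V,V] = 1 (diagonal).

R is symmetric with unit diagonal. Assembling:

R = [[1, 0.1664],
 [0.1664, 1]]


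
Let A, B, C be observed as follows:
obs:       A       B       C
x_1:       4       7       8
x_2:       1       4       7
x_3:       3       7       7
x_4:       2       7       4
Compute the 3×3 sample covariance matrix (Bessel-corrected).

Step 1 — column means:
  mean(A) = (4 + 1 + 3 + 2) / 4 = 10/4 = 2.5
  mean(B) = (7 + 4 + 7 + 7) / 4 = 25/4 = 6.25
  mean(C) = (8 + 7 + 7 + 4) / 4 = 26/4 = 6.5

Step 2 — sample covariance S[i,j] = (1/(n-1)) · Σ_k (x_{k,i} - mean_i) · (x_{k,j} - mean_j), with n-1 = 3.
  S[A,A] = ((1.5)·(1.5) + (-1.5)·(-1.5) + (0.5)·(0.5) + (-0.5)·(-0.5)) / 3 = 5/3 = 1.6667
  S[A,B] = ((1.5)·(0.75) + (-1.5)·(-2.25) + (0.5)·(0.75) + (-0.5)·(0.75)) / 3 = 4.5/3 = 1.5
  S[A,C] = ((1.5)·(1.5) + (-1.5)·(0.5) + (0.5)·(0.5) + (-0.5)·(-2.5)) / 3 = 3/3 = 1
  S[B,B] = ((0.75)·(0.75) + (-2.25)·(-2.25) + (0.75)·(0.75) + (0.75)·(0.75)) / 3 = 6.75/3 = 2.25
  S[B,C] = ((0.75)·(1.5) + (-2.25)·(0.5) + (0.75)·(0.5) + (0.75)·(-2.5)) / 3 = -1.5/3 = -0.5
  S[C,C] = ((1.5)·(1.5) + (0.5)·(0.5) + (0.5)·(0.5) + (-2.5)·(-2.5)) / 3 = 9/3 = 3

S is symmetric (S[j,i] = S[i,j]). Assembling:

S = [[1.6667, 1.5, 1],
 [1.5, 2.25, -0.5],
 [1, -0.5, 3]]


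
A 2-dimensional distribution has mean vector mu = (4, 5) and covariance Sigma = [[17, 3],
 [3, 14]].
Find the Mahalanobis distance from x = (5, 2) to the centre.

Step 1 — centre the observation: (x - mu) = (1, -3).

Step 2 — invert Sigma. det(Sigma) = 17·14 - (3)² = 229.
  Sigma^{-1} = (1/det) · [[d, -b], [-b, a]] = [[0.0611, -0.0131],
 [-0.0131, 0.0742]].

Step 3 — form the quadratic (x - mu)^T · Sigma^{-1} · (x - mu):
  Sigma^{-1} · (x - mu) = (0.1004, -0.2358).
  (x - mu)^T · [Sigma^{-1} · (x - mu)] = (1)·(0.1004) + (-3)·(-0.2358) = 0.8079.

Step 4 — take square root: d = √(0.8079) ≈ 0.8988.

d(x, mu) = √(0.8079) ≈ 0.8988


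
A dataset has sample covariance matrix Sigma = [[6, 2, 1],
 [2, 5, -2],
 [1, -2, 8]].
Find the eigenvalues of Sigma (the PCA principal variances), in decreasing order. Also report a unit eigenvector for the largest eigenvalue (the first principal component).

Step 1 — characteristic polynomial p(λ) = det(λI - Sigma) = λ³ - tr·λ² + c_1·λ - det, where tr = trace, c_1 = sum of the principal 2×2 minors, det = det(Sigma):
  tr = 6 + 5 + 8 = 19,
  c_1 = (6·5 - (2)²) + (6·8 - (1)²) + (5·8 - (-2)²) = 26 + 47 + 36 = 109,
  det = 6·(5·8 - (-2)²) - (2)·((2)·8 - (-2)·(1)) + (1)·((2)·(-2) - 5·(1)) = 6·(36) - (2)·(18) + (1)·(-9) = 171.
  So p(λ) = λ³ - 19λ² + 109λ - 171.
Step 2 — look for an integer root (rational root theorem: any rational root is an integer divisor of 171). Testing λ = 9:
  p(9) = 729 - 1539 + 981 - 171 = 0  ✓
  Dividing out (λ - 9): p(λ) = (λ - 9)(λ² - 10λ + 19).
Step 3 — remaining eigenvalues from the quadratic λ² - 10λ + 19 = 0:
  Δ = 10² - 4·19 = 100 - 76 = 24,  λ = (10 ± √24)/2 = (10 ± 4.899)/2 ≈ 7.4495 or 2.5505.
  Sorted: λ_1 = 9,  λ_2 = 7.4495,  λ_3 = 2.5505  (check: sum = 19 = tr ✓).

Step 4 — unit eigenvector for λ_1 = 9: v spans the null space of (Sigma - λ_1 I), whose rows are
  r_1 = (-3, 2, 1),  r_2 = (2, -4, -2),  r_3 = (1, -2, -1).
  v is orthogonal to every row, so take v ∝ r_1 × r_2 = ((2)·(-2) - (1)·(-4), (1)·(2) - (-3)·(-2), (-3)·(-4) - (2)·(2)) = (0, -4, 8).
  Rescale (divide by 4; multiply by -1 so the first nonzero entry is positive): u = (0, 1, -2).
  ||u|| = √((0)² + (1)² + (-2)²) = √(5) ≈ 2.2361,  v_1 = u/||u|| ≈ (0, 0.4472, -0.8944) (||v_1|| = 1).

λ_1 = 9,  λ_2 = 7.4495,  λ_3 = 2.5505;  v_1 ≈ (0, 0.4472, -0.8944)


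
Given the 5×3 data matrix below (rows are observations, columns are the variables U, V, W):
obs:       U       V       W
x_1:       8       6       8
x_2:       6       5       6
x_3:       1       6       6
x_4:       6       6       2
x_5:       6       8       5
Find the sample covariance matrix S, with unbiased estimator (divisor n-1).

Step 1 — column means:
  mean(U) = (8 + 6 + 1 + 6 + 6) / 5 = 27/5 = 5.4
  mean(V) = (6 + 5 + 6 + 6 + 8) / 5 = 31/5 = 6.2
  mean(W) = (8 + 6 + 6 + 2 + 5) / 5 = 27/5 = 5.4

Step 2 — sample covariance S[i,j] = (1/(n-1)) · Σ_k (x_{k,i} - mean_i) · (x_{k,j} - mean_j), with n-1 = 4.
  S[U,U] = ((2.6)·(2.6) + (0.6)·(0.6) + (-4.4)·(-4.4) + (0.6)·(0.6) + (0.6)·(0.6)) / 4 = 27.2/4 = 6.8
  S[U,V] = ((2.6)·(-0.2) + (0.6)·(-1.2) + (-4.4)·(-0.2) + (0.6)·(-0.2) + (0.6)·(1.8)) / 4 = 0.6/4 = 0.15
  S[U,W] = ((2.6)·(2.6) + (0.6)·(0.6) + (-4.4)·(0.6) + (0.6)·(-3.4) + (0.6)·(-0.4)) / 4 = 2.2/4 = 0.55
  S[V,V] = ((-0.2)·(-0.2) + (-1.2)·(-1.2) + (-0.2)·(-0.2) + (-0.2)·(-0.2) + (1.8)·(1.8)) / 4 = 4.8/4 = 1.2
  S[V,W] = ((-0.2)·(2.6) + (-1.2)·(0.6) + (-0.2)·(0.6) + (-0.2)·(-3.4) + (1.8)·(-0.4)) / 4 = -1.4/4 = -0.35
  S[W,W] = ((2.6)·(2.6) + (0.6)·(0.6) + (0.6)·(0.6) + (-3.4)·(-3.4) + (-0.4)·(-0.4)) / 4 = 19.2/4 = 4.8

S is symmetric (S[j,i] = S[i,j]). Assembling:

S = [[6.8, 0.15, 0.55],
 [0.15, 1.2, -0.35],
 [0.55, -0.35, 4.8]]


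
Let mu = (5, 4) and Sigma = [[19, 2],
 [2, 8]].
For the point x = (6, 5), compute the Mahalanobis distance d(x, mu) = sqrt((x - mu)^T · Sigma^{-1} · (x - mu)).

Step 1 — centre the observation: (x - mu) = (1, 1).

Step 2 — invert Sigma. det(Sigma) = 19·8 - (2)² = 148.
  Sigma^{-1} = (1/det) · [[d, -b], [-b, a]] = [[0.0541, -0.0135],
 [-0.0135, 0.1284]].

Step 3 — form the quadratic (x - mu)^T · Sigma^{-1} · (x - mu):
  Sigma^{-1} · (x - mu) = (0.0405, 0.1149).
  (x - mu)^T · [Sigma^{-1} · (x - mu)] = (1)·(0.0405) + (1)·(0.1149) = 0.1554.

Step 4 — take square root: d = √(0.1554) ≈ 0.3942.

d(x, mu) = √(0.1554) ≈ 0.3942


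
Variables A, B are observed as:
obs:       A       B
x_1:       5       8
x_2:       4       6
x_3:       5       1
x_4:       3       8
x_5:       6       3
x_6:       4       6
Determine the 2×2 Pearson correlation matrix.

Step 1 — column means:
  mean(A) = (5 + 4 + 5 + 3 + 6 + 4) / 6 = 27/6 = 4.5
  mean(B) = (8 + 6 + 1 + 8 + 3 + 6) / 6 = 32/6 = 5.3333

Step 2 — sample variances and covariances s[i,j] = (1/(n-1)) · Σ_k (x_{k,i} - mean_i) · (x_{k,j} - mean_j), with n-1 = 5:
  s[A,A] = ((0.5)·(0.5) + (-0.5)·(-0.5) + (0.5)·(0.5) + (-1.5)·(-1.5) + (1.5)·(1.5) + (-0.5)·(-0.5)) / 5 = 5.5/5 = 1.1
  s[A,B] = ((0.5)·(2.6667) + (-0.5)·(0.6667) + (0.5)·(-4.3333) + (-1.5)·(2.6667) + (1.5)·(-2.3333) + (-0.5)·(0.6667)) / 5 = -9/5 = -1.8
  s[B,B] = ((2.6667)·(2.6667) + (0.6667)·(0.6667) + (-4.3333)·(-4.3333) + (2.6667)·(2.6667) + (-2.3333)·(-2.3333) + (0.6667)·(0.6667)) / 5 = 39.3333/5 = 7.8667
  Sample standard deviations s_i = √(s[i,i]):
  s(A) = √(1.1) = 1.0488
  s(B) = √(7.8667) = 2.8048

Step 3 — r_{ij} = s_{ij} / (s_i · s_j):
  r[A,A] = 1 (diagonal).
  r[A,B] = -1.8 / (1.0488 · 2.8048) = -1.8 / 2.9417 = -0.6119
  r[B,B] = 1 (diagonal).

R is symmetric with unit diagonal. Assembling:

R = [[1, -0.6119],
 [-0.6119, 1]]


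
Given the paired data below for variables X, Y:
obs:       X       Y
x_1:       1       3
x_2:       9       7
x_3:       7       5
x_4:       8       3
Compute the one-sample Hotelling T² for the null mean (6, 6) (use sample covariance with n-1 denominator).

Step 1 — sample mean vector:
  mean(X) = (1 + 9 + 7 + 8) / 4 = 25/4 = 6.25
  mean(Y) = (3 + 7 + 5 + 3) / 4 = 18/4 = 4.5
  x̄ = (6.25, 4.5),  deviation x̄ - mu_0 = (6.25, 4.5) - (6, 6) = (0.25, -1.5).

Step 2 — sample covariance matrix, S[i,j] = (1/(n-1)) · Σ_k (x_{k,i} - mean_i) · (x_{k,j} - mean_j), divisor n-1 = 3:
  S[X,X] = ((-5.25)·(-5.25) + (2.75)·(2.75) + (0.75)·(0.75) + (1.75)·(1.75)) / 3 = 38.75/3 = 12.9167
  S[X,Y] = ((-5.25)·(-1.5) + (2.75)·(2.5) + (0.75)·(0.5) + (1.75)·(-1.5)) / 3 = 12.5/3 = 4.1667
  S[Y,Y] = ((-1.5)·(-1.5) + (2.5)·(2.5) + (0.5)·(0.5) + (-1.5)·(-1.5)) / 3 = 11/3 = 3.6667
  S = [[12.9167, 4.1667],
 [4.1667, 3.6667]].

Step 3 — invert S. det(S) = 12.9167·3.6667 - (4.1667)² = 30.
  S^{-1} = (1/det) · [[d, -b], [-b, a]] = [[0.1222, -0.1389],
 [-0.1389, 0.4306]].

Step 4 — quadratic form (x̄ - mu_0)^T · S^{-1} · (x̄ - mu_0):
  S^{-1} · (x̄ - mu_0) = (0.2389, -0.6806),
  (x̄ - mu_0)^T · [...] = (0.25)·(0.2389) + (-1.5)·(-0.6806) = 1.0806.

Step 5 — scale by n: T² = 4 · 1.0806 = 4.3222.

T² ≈ 4.3222


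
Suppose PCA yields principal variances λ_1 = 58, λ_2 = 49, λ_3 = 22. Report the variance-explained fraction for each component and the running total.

Step 1 — total variance = trace(Sigma) = Σ λ_i = 58 + 49 + 22 = 129.

Step 2 — fraction explained by component i = λ_i / Σ λ:
  PC1: 58/129 = 0.4496
  PC2: 49/129 = 0.3798
  PC3: 22/129 = 0.1705

Step 3 — cumulative fraction after k components = (λ_1 + ... + λ_k) / Σ λ:
  k = 1: 58/129 = 0.4496
  k = 2: (58 + 49)/129 = 107/129 = 0.8295
  k = 3: (58 + 49 + 22)/129 = 129/129 = 1

Summary (fraction, with percent):

explained: PC1 0.4496 (44.96%), PC2 0.3798 (37.98%), PC3 0.1705 (17.05%);  cumulative: 0.4496, 0.8295, 1


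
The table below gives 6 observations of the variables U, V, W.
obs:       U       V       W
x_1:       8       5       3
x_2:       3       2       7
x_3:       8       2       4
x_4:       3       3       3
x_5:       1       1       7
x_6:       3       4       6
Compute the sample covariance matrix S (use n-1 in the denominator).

Step 1 — column means:
  mean(U) = (8 + 3 + 8 + 3 + 1 + 3) / 6 = 26/6 = 4.3333
  mean(V) = (5 + 2 + 2 + 3 + 1 + 4) / 6 = 17/6 = 2.8333
  mean(W) = (3 + 7 + 4 + 3 + 7 + 6) / 6 = 30/6 = 5

Step 2 — sample covariance S[i,j] = (1/(n-1)) · Σ_k (x_{k,i} - mean_i) · (x_{k,j} - mean_j), with n-1 = 5.
  S[U,U] = ((3.6667)·(3.6667) + (-1.3333)·(-1.3333) + (3.6667)·(3.6667) + (-1.3333)·(-1.3333) + (-3.3333)·(-3.3333) + (-1.3333)·(-1.3333)) / 5 = 43.3333/5 = 8.6667
  S[U,V] = ((3.6667)·(2.1667) + (-1.3333)·(-0.8333) + (3.6667)·(-0.8333) + (-1.3333)·(0.1667) + (-3.3333)·(-1.8333) + (-1.3333)·(1.1667)) / 5 = 10.3333/5 = 2.0667
  S[U,W] = ((3.6667)·(-2) + (-1.3333)·(2) + (3.6667)·(-1) + (-1.3333)·(-2) + (-3.3333)·(2) + (-1.3333)·(1)) / 5 = -19/5 = -3.8
  S[V,V] = ((2.1667)·(2.1667) + (-0.8333)·(-0.8333) + (-0.8333)·(-0.8333) + (0.1667)·(0.1667) + (-1.8333)·(-1.8333) + (1.1667)·(1.1667)) / 5 = 10.8333/5 = 2.1667
  S[V,W] = ((2.1667)·(-2) + (-0.8333)·(2) + (-0.8333)·(-1) + (0.1667)·(-2) + (-1.8333)·(2) + (1.1667)·(1)) / 5 = -8/5 = -1.6
  S[W,W] = ((-2)·(-2) + (2)·(2) + (-1)·(-1) + (-2)·(-2) + (2)·(2) + (1)·(1)) / 5 = 18/5 = 3.6

S is symmetric (S[j,i] = S[i,j]). Assembling:

S = [[8.6667, 2.0667, -3.8],
 [2.0667, 2.1667, -1.6],
 [-3.8, -1.6, 3.6]]


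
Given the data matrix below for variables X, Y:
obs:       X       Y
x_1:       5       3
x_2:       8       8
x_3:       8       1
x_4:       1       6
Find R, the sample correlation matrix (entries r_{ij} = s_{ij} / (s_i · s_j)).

Step 1 — column means:
  mean(X) = (5 + 8 + 8 + 1) / 4 = 22/4 = 5.5
  mean(Y) = (3 + 8 + 1 + 6) / 4 = 18/4 = 4.5

Step 2 — sample variances and covariances s[i,j] = (1/(n-1)) · Σ_k (x_{k,i} - mean_i) · (x_{k,j} - mean_j), with n-1 = 3:
  s[X,X] = ((-0.5)·(-0.5) + (2.5)·(2.5) + (2.5)·(2.5) + (-4.5)·(-4.5)) / 3 = 33/3 = 11
  s[X,Y] = ((-0.5)·(-1.5) + (2.5)·(3.5) + (2.5)·(-3.5) + (-4.5)·(1.5)) / 3 = -6/3 = -2
  s[Y,Y] = ((-1.5)·(-1.5) + (3.5)·(3.5) + (-3.5)·(-3.5) + (1.5)·(1.5)) / 3 = 29/3 = 9.6667
  Sample standard deviations s_i = √(s[i,i]):
  s(X) = √(11) = 3.3166
  s(Y) = √(9.6667) = 3.1091

Step 3 — r_{ij} = s_{ij} / (s_i · s_j):
  r[X,X] = 1 (diagonal).
  r[X,Y] = -2 / (3.3166 · 3.1091) = -2 / 10.3118 = -0.194
  r[Y,Y] = 1 (diagonal).

R is symmetric with unit diagonal. Assembling:

R = [[1, -0.194],
 [-0.194, 1]]


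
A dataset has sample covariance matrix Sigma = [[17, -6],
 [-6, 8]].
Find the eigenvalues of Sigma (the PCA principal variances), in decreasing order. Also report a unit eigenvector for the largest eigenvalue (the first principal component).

Step 1 — characteristic polynomial of 2×2 Sigma:
  det(Sigma - λI) = λ² - trace · λ + det = 0.
  trace = 17 + 8 = 25, det = 17·8 - (-6)² = 100.
Step 2 — discriminant:
  Δ = trace² - 4·det = 625 - 400 = 225.
Step 3 — eigenvalues:
  λ = (trace ± √Δ)/2 = (25 ± 15)/2,
  λ_1 = 20,  λ_2 = 5.

Step 4 — unit eigenvector for λ_1: solve (Sigma - λ_1 I)v = 0. First row:
  (17 - 20)·v_x + (-6)·v_y = 0, i.e. (-3)·v_x + (-6)·v_y = 0,
  so v ∝ (b, λ_1 - a) = (-6, 3); multiply by -1 so the first entry is positive: u = (6, -3).
  ||u|| = √((6)² + (-3)²) = √(45) ≈ 6.7082,
  v_1 = u/||u|| ≈ (0.8944, -0.4472) (||v_1|| = 1).

λ_1 = 20,  λ_2 = 5;  v_1 ≈ (0.8944, -0.4472)


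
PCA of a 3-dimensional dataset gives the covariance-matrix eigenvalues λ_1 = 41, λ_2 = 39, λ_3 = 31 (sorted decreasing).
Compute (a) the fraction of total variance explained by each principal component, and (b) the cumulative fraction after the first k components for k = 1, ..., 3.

Step 1 — total variance = trace(Sigma) = Σ λ_i = 41 + 39 + 31 = 111.

Step 2 — fraction explained by component i = λ_i / Σ λ:
  PC1: 41/111 = 0.3694
  PC2: 39/111 = 0.3514
  PC3: 31/111 = 0.2793

Step 3 — cumulative fraction after k components = (λ_1 + ... + λ_k) / Σ λ:
  k = 1: 41/111 = 0.3694
  k = 2: (41 + 39)/111 = 80/111 = 0.7207
  k = 3: (41 + 39 + 31)/111 = 111/111 = 1

Summary (fraction, with percent):

explained: PC1 0.3694 (36.94%), PC2 0.3514 (35.14%), PC3 0.2793 (27.93%);  cumulative: 0.3694, 0.7207, 1


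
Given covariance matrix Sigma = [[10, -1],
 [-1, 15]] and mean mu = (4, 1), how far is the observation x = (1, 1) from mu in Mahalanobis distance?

Step 1 — centre the observation: (x - mu) = (-3, 0).

Step 2 — invert Sigma. det(Sigma) = 10·15 - (-1)² = 149.
  Sigma^{-1} = (1/det) · [[d, -b], [-b, a]] = [[0.1007, 0.0067],
 [0.0067, 0.0671]].

Step 3 — form the quadratic (x - mu)^T · Sigma^{-1} · (x - mu):
  Sigma^{-1} · (x - mu) = (-0.302, -0.0201).
  (x - mu)^T · [Sigma^{-1} · (x - mu)] = (-3)·(-0.302) + (0)·(-0.0201) = 0.906.

Step 4 — take square root: d = √(0.906) ≈ 0.9519.

d(x, mu) = √(0.906) ≈ 0.9519


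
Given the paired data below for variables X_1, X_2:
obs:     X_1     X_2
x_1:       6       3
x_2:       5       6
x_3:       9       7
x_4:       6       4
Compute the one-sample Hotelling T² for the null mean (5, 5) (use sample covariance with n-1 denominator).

Step 1 — sample mean vector:
  mean(X_1) = (6 + 5 + 9 + 6) / 4 = 26/4 = 6.5
  mean(X_2) = (3 + 6 + 7 + 4) / 4 = 20/4 = 5
  x̄ = (6.5, 5),  deviation x̄ - mu_0 = (6.5, 5) - (5, 5) = (1.5, 0).

Step 2 — sample covariance matrix, S[i,j] = (1/(n-1)) · Σ_k (x_{k,i} - mean_i) · (x_{k,j} - mean_j), divisor n-1 = 3:
  S[X_1,X_1] = ((-0.5)·(-0.5) + (-1.5)·(-1.5) + (2.5)·(2.5) + (-0.5)·(-0.5)) / 3 = 9/3 = 3
  S[X_1,X_2] = ((-0.5)·(-2) + (-1.5)·(1) + (2.5)·(2) + (-0.5)·(-1)) / 3 = 5/3 = 1.6667
  S[X_2,X_2] = ((-2)·(-2) + (1)·(1) + (2)·(2) + (-1)·(-1)) / 3 = 10/3 = 3.3333
  S = [[3, 1.6667],
 [1.6667, 3.3333]].

Step 3 — invert S. det(S) = 3·3.3333 - (1.6667)² = 7.2222.
  S^{-1} = (1/det) · [[d, -b], [-b, a]] = [[0.4615, -0.2308],
 [-0.2308, 0.4154]].

Step 4 — quadratic form (x̄ - mu_0)^T · S^{-1} · (x̄ - mu_0):
  S^{-1} · (x̄ - mu_0) = (0.6923, -0.3462),
  (x̄ - mu_0)^T · [...] = (1.5)·(0.6923) + (0)·(-0.3462) = 1.0385.

Step 5 — scale by n: T² = 4 · 1.0385 = 4.1538.

T² ≈ 4.1538


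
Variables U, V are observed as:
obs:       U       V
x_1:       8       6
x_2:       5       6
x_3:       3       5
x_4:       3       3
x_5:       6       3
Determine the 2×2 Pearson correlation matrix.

Step 1 — column means:
  mean(U) = (8 + 5 + 3 + 3 + 6) / 5 = 25/5 = 5
  mean(V) = (6 + 6 + 5 + 3 + 3) / 5 = 23/5 = 4.6

Step 2 — sample variances and covariances s[i,j] = (1/(n-1)) · Σ_k (x_{k,i} - mean_i) · (x_{k,j} - mean_j), with n-1 = 4:
  s[U,U] = ((3)·(3) + (0)·(0) + (-2)·(-2) + (-2)·(-2) + (1)·(1)) / 4 = 18/4 = 4.5
  s[U,V] = ((3)·(1.4) + (0)·(1.4) + (-2)·(0.4) + (-2)·(-1.6) + (1)·(-1.6)) / 4 = 5/4 = 1.25
  s[V,V] = ((1.4)·(1.4) + (1.4)·(1.4) + (0.4)·(0.4) + (-1.6)·(-1.6) + (-1.6)·(-1.6)) / 4 = 9.2/4 = 2.3
  Sample standard deviations s_i = √(s[i,i]):
  s(U) = √(4.5) = 2.1213
  s(V) = √(2.3) = 1.5166

Step 3 — r_{ij} = s_{ij} / (s_i · s_j):
  r[U,U] = 1 (diagonal).
  r[U,V] = 1.25 / (2.1213 · 1.5166) = 1.25 / 3.2171 = 0.3885
  r[V,V] = 1 (diagonal).

R is symmetric with unit diagonal. Assembling:

R = [[1, 0.3885],
 [0.3885, 1]]


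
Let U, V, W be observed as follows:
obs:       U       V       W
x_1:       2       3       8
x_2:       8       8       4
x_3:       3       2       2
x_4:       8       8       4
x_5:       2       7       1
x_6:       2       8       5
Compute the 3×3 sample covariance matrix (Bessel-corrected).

Step 1 — column means:
  mean(U) = (2 + 8 + 3 + 8 + 2 + 2) / 6 = 25/6 = 4.1667
  mean(V) = (3 + 8 + 2 + 8 + 7 + 8) / 6 = 36/6 = 6
  mean(W) = (8 + 4 + 2 + 4 + 1 + 5) / 6 = 24/6 = 4

Step 2 — sample covariance S[i,j] = (1/(n-1)) · Σ_k (x_{k,i} - mean_i) · (x_{k,j} - mean_j), with n-1 = 5.
  S[U,U] = ((-2.1667)·(-2.1667) + (3.8333)·(3.8333) + (-1.1667)·(-1.1667) + (3.8333)·(3.8333) + (-2.1667)·(-2.1667) + (-2.1667)·(-2.1667)) / 5 = 44.8333/5 = 8.9667
  S[U,V] = ((-2.1667)·(-3) + (3.8333)·(2) + (-1.1667)·(-4) + (3.8333)·(2) + (-2.1667)·(1) + (-2.1667)·(2)) / 5 = 20/5 = 4
  S[U,W] = ((-2.1667)·(4) + (3.8333)·(0) + (-1.1667)·(-2) + (3.8333)·(0) + (-2.1667)·(-3) + (-2.1667)·(1)) / 5 = -2/5 = -0.4
  S[V,V] = ((-3)·(-3) + (2)·(2) + (-4)·(-4) + (2)·(2) + (1)·(1) + (2)·(2)) / 5 = 38/5 = 7.6
  S[V,W] = ((-3)·(4) + (2)·(0) + (-4)·(-2) + (2)·(0) + (1)·(-3) + (2)·(1)) / 5 = -5/5 = -1
  S[W,W] = ((4)·(4) + (0)·(0) + (-2)·(-2) + (0)·(0) + (-3)·(-3) + (1)·(1)) / 5 = 30/5 = 6

S is symmetric (S[j,i] = S[i,j]). Assembling:

S = [[8.9667, 4, -0.4],
 [4, 7.6, -1],
 [-0.4, -1, 6]]


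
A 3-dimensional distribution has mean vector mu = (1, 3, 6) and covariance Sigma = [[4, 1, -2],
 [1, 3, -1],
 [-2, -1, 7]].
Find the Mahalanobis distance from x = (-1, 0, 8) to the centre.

Step 1 — centre the observation: (x - mu) = (-2, -3, 2).

Step 2 — invert Sigma (cofactor / det for 3×3, or solve directly):
  Sigma^{-1} = [[0.3077, -0.0769, 0.0769],
 [-0.0769, 0.3692, 0.0308],
 [0.0769, 0.0308, 0.1692]].

Step 3 — form the quadratic (x - mu)^T · Sigma^{-1} · (x - mu):
  Sigma^{-1} · (x - mu) = (-0.2308, -0.8923, 0.0923).
  (x - mu)^T · [Sigma^{-1} · (x - mu)] = (-2)·(-0.2308) + (-3)·(-0.8923) + (2)·(0.0923) = 3.3231.

Step 4 — take square root: d = √(3.3231) ≈ 1.8229.

d(x, mu) = √(3.3231) ≈ 1.8229


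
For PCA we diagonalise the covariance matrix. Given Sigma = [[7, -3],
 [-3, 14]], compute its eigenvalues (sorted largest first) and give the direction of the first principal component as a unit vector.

Step 1 — characteristic polynomial of 2×2 Sigma:
  det(Sigma - λI) = λ² - trace · λ + det = 0.
  trace = 7 + 14 = 21, det = 7·14 - (-3)² = 89.
Step 2 — discriminant:
  Δ = trace² - 4·det = 441 - 356 = 85.
Step 3 — eigenvalues:
  λ = (trace ± √Δ)/2 = (21 ± 9.2195)/2,
  λ_1 = 15.1098,  λ_2 = 5.8902.

Step 4 — unit eigenvector for λ_1: solve (Sigma - λ_1 I)v = 0. First row:
  (7 - 15.1098)·v_x + (-3)·v_y = 0, i.e. (-8.1098)·v_x + (-3)·v_y = 0,
  so v ∝ (b, λ_1 - a) = (-3, 8.1098); multiply by -1 so the first entry is positive: u = (3, -8.1098).
  ||u|| = √((3)² + (-8.1098)²) = √(74.7684) ≈ 8.6469,
  v_1 = u/||u|| ≈ (0.3469, -0.9379) (||v_1|| = 1).

λ_1 = 15.1098,  λ_2 = 5.8902;  v_1 ≈ (0.3469, -0.9379)


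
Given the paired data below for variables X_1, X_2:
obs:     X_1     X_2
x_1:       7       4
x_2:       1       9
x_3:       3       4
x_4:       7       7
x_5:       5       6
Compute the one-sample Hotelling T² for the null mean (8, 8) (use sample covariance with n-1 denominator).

Step 1 — sample mean vector:
  mean(X_1) = (7 + 1 + 3 + 7 + 5) / 5 = 23/5 = 4.6
  mean(X_2) = (4 + 9 + 4 + 7 + 6) / 5 = 30/5 = 6
  x̄ = (4.6, 6),  deviation x̄ - mu_0 = (4.6, 6) - (8, 8) = (-3.4, -2).

Step 2 — sample covariance matrix, S[i,j] = (1/(n-1)) · Σ_k (x_{k,i} - mean_i) · (x_{k,j} - mean_j), divisor n-1 = 4:
  S[X_1,X_1] = ((2.4)·(2.4) + (-3.6)·(-3.6) + (-1.6)·(-1.6) + (2.4)·(2.4) + (0.4)·(0.4)) / 4 = 27.2/4 = 6.8
  S[X_1,X_2] = ((2.4)·(-2) + (-3.6)·(3) + (-1.6)·(-2) + (2.4)·(1) + (0.4)·(0)) / 4 = -10/4 = -2.5
  S[X_2,X_2] = ((-2)·(-2) + (3)·(3) + (-2)·(-2) + (1)·(1) + (0)·(0)) / 4 = 18/4 = 4.5
  S = [[6.8, -2.5],
 [-2.5, 4.5]].

Step 3 — invert S. det(S) = 6.8·4.5 - (-2.5)² = 24.35.
  S^{-1} = (1/det) · [[d, -b], [-b, a]] = [[0.1848, 0.1027],
 [0.1027, 0.2793]].

Step 4 — quadratic form (x̄ - mu_0)^T · S^{-1} · (x̄ - mu_0):
  S^{-1} · (x̄ - mu_0) = (-0.8337, -0.9076),
  (x̄ - mu_0)^T · [...] = (-3.4)·(-0.8337) + (-2)·(-0.9076) = 4.6497.

Step 5 — scale by n: T² = 5 · 4.6497 = 23.2485.

T² ≈ 23.2485


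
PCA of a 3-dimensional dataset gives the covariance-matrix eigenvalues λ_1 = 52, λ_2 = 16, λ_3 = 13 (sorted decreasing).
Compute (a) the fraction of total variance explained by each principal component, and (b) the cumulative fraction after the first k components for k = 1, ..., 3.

Step 1 — total variance = trace(Sigma) = Σ λ_i = 52 + 16 + 13 = 81.

Step 2 — fraction explained by component i = λ_i / Σ λ:
  PC1: 52/81 = 0.642
  PC2: 16/81 = 0.1975
  PC3: 13/81 = 0.1605

Step 3 — cumulative fraction after k components = (λ_1 + ... + λ_k) / Σ λ:
  k = 1: 52/81 = 0.642
  k = 2: (52 + 16)/81 = 68/81 = 0.8395
  k = 3: (52 + 16 + 13)/81 = 81/81 = 1

Summary (fraction, with percent):

explained: PC1 0.642 (64.2%), PC2 0.1975 (19.75%), PC3 0.1605 (16.05%);  cumulative: 0.642, 0.8395, 1


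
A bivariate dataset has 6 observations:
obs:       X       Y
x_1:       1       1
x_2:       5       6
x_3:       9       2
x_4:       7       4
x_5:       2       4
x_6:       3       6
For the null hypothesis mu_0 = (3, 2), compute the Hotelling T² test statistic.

Step 1 — sample mean vector:
  mean(X) = (1 + 5 + 9 + 7 + 2 + 3) / 6 = 27/6 = 4.5
  mean(Y) = (1 + 6 + 2 + 4 + 4 + 6) / 6 = 23/6 = 3.8333
  x̄ = (4.5, 3.8333),  deviation x̄ - mu_0 = (4.5, 3.8333) - (3, 2) = (1.5, 1.8333).

Step 2 — sample covariance matrix, S[i,j] = (1/(n-1)) · Σ_k (x_{k,i} - mean_i) · (x_{k,j} - mean_j), divisor n-1 = 5:
  S[X,X] = ((-3.5)·(-3.5) + (0.5)·(0.5) + (4.5)·(4.5) + (2.5)·(2.5) + (-2.5)·(-2.5) + (-1.5)·(-1.5)) / 5 = 47.5/5 = 9.5
  S[X,Y] = ((-3.5)·(-2.8333) + (0.5)·(2.1667) + (4.5)·(-1.8333) + (2.5)·(0.1667) + (-2.5)·(0.1667) + (-1.5)·(2.1667)) / 5 = -0.5/5 = -0.1
  S[Y,Y] = ((-2.8333)·(-2.8333) + (2.1667)·(2.1667) + (-1.8333)·(-1.8333) + (0.1667)·(0.1667) + (0.1667)·(0.1667) + (2.1667)·(2.1667)) / 5 = 20.8333/5 = 4.1667
  S = [[9.5, -0.1],
 [-0.1, 4.1667]].

Step 3 — invert S. det(S) = 9.5·4.1667 - (-0.1)² = 39.5733.
  S^{-1} = (1/det) · [[d, -b], [-b, a]] = [[0.1053, 0.0025],
 [0.0025, 0.2401]].

Step 4 — quadratic form (x̄ - mu_0)^T · S^{-1} · (x̄ - mu_0):
  S^{-1} · (x̄ - mu_0) = (0.1626, 0.4439),
  (x̄ - mu_0)^T · [...] = (1.5)·(0.1626) + (1.8333)·(0.4439) = 1.0577.

Step 5 — scale by n: T² = 6 · 1.0577 = 6.346.

T² ≈ 6.346


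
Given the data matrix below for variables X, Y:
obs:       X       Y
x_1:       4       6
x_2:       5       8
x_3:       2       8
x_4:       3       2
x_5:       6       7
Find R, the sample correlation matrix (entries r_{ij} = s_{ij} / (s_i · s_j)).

Step 1 — column means:
  mean(X) = (4 + 5 + 2 + 3 + 6) / 5 = 20/5 = 4
  mean(Y) = (6 + 8 + 8 + 2 + 7) / 5 = 31/5 = 6.2

Step 2 — sample variances and covariances s[i,j] = (1/(n-1)) · Σ_k (x_{k,i} - mean_i) · (x_{k,j} - mean_j), with n-1 = 4:
  s[X,X] = ((0)·(0) + (1)·(1) + (-2)·(-2) + (-1)·(-1) + (2)·(2)) / 4 = 10/4 = 2.5
  s[X,Y] = ((0)·(-0.2) + (1)·(1.8) + (-2)·(1.8) + (-1)·(-4.2) + (2)·(0.8)) / 4 = 4/4 = 1
  s[Y,Y] = ((-0.2)·(-0.2) + (1.8)·(1.8) + (1.8)·(1.8) + (-4.2)·(-4.2) + (0.8)·(0.8)) / 4 = 24.8/4 = 6.2
  Sample standard deviations s_i = √(s[i,i]):
  s(X) = √(2.5) = 1.5811
  s(Y) = √(6.2) = 2.49

Step 3 — r_{ij} = s_{ij} / (s_i · s_j):
  r[X,X] = 1 (diagonal).
  r[X,Y] = 1 / (1.5811 · 2.49) = 1 / 3.937 = 0.254
  r[Y,Y] = 1 (diagonal).

R is symmetric with unit diagonal. Assembling:

R = [[1, 0.254],
 [0.254, 1]]


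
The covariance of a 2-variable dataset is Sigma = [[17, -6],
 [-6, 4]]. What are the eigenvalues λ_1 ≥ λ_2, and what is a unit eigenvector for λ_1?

Step 1 — characteristic polynomial of 2×2 Sigma:
  det(Sigma - λI) = λ² - trace · λ + det = 0.
  trace = 17 + 4 = 21, det = 17·4 - (-6)² = 32.
Step 2 — discriminant:
  Δ = trace² - 4·det = 441 - 128 = 313.
Step 3 — eigenvalues:
  λ = (trace ± √Δ)/2 = (21 ± 17.6918)/2,
  λ_1 = 19.3459,  λ_2 = 1.6541.

Step 4 — unit eigenvector for λ_1: solve (Sigma - λ_1 I)v = 0. First row:
  (17 - 19.3459)·v_x + (-6)·v_y = 0, i.e. (-2.3459)·v_x + (-6)·v_y = 0,
  so v ∝ (b, λ_1 - a) = (-6, 2.3459); multiply by -1 so the first entry is positive: u = (6, -2.3459).
  ||u|| = √((6)² + (-2.3459)²) = √(41.5033) ≈ 6.4423,
  v_1 = u/||u|| ≈ (0.9313, -0.3641) (||v_1|| = 1).

λ_1 = 19.3459,  λ_2 = 1.6541;  v_1 ≈ (0.9313, -0.3641)


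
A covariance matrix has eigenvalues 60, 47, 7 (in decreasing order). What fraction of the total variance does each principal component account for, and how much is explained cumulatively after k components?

Step 1 — total variance = trace(Sigma) = Σ λ_i = 60 + 47 + 7 = 114.

Step 2 — fraction explained by component i = λ_i / Σ λ:
  PC1: 60/114 = 0.5263
  PC2: 47/114 = 0.4123
  PC3: 7/114 = 0.0614

Step 3 — cumulative fraction after k components = (λ_1 + ... + λ_k) / Σ λ:
  k = 1: 60/114 = 0.5263
  k = 2: (60 + 47)/114 = 107/114 = 0.9386
  k = 3: (60 + 47 + 7)/114 = 114/114 = 1

Summary (fraction, with percent):

explained: PC1 0.5263 (52.63%), PC2 0.4123 (41.23%), PC3 0.0614 (6.14%);  cumulative: 0.5263, 0.9386, 1


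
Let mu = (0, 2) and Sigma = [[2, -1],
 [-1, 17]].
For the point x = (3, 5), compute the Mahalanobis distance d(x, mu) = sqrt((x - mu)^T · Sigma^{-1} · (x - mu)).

Step 1 — centre the observation: (x - mu) = (3, 3).

Step 2 — invert Sigma. det(Sigma) = 2·17 - (-1)² = 33.
  Sigma^{-1} = (1/det) · [[d, -b], [-b, a]] = [[0.5152, 0.0303],
 [0.0303, 0.0606]].

Step 3 — form the quadratic (x - mu)^T · Sigma^{-1} · (x - mu):
  Sigma^{-1} · (x - mu) = (1.6364, 0.2727).
  (x - mu)^T · [Sigma^{-1} · (x - mu)] = (3)·(1.6364) + (3)·(0.2727) = 5.7273.

Step 4 — take square root: d = √(5.7273) ≈ 2.3932.

d(x, mu) = √(5.7273) ≈ 2.3932
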